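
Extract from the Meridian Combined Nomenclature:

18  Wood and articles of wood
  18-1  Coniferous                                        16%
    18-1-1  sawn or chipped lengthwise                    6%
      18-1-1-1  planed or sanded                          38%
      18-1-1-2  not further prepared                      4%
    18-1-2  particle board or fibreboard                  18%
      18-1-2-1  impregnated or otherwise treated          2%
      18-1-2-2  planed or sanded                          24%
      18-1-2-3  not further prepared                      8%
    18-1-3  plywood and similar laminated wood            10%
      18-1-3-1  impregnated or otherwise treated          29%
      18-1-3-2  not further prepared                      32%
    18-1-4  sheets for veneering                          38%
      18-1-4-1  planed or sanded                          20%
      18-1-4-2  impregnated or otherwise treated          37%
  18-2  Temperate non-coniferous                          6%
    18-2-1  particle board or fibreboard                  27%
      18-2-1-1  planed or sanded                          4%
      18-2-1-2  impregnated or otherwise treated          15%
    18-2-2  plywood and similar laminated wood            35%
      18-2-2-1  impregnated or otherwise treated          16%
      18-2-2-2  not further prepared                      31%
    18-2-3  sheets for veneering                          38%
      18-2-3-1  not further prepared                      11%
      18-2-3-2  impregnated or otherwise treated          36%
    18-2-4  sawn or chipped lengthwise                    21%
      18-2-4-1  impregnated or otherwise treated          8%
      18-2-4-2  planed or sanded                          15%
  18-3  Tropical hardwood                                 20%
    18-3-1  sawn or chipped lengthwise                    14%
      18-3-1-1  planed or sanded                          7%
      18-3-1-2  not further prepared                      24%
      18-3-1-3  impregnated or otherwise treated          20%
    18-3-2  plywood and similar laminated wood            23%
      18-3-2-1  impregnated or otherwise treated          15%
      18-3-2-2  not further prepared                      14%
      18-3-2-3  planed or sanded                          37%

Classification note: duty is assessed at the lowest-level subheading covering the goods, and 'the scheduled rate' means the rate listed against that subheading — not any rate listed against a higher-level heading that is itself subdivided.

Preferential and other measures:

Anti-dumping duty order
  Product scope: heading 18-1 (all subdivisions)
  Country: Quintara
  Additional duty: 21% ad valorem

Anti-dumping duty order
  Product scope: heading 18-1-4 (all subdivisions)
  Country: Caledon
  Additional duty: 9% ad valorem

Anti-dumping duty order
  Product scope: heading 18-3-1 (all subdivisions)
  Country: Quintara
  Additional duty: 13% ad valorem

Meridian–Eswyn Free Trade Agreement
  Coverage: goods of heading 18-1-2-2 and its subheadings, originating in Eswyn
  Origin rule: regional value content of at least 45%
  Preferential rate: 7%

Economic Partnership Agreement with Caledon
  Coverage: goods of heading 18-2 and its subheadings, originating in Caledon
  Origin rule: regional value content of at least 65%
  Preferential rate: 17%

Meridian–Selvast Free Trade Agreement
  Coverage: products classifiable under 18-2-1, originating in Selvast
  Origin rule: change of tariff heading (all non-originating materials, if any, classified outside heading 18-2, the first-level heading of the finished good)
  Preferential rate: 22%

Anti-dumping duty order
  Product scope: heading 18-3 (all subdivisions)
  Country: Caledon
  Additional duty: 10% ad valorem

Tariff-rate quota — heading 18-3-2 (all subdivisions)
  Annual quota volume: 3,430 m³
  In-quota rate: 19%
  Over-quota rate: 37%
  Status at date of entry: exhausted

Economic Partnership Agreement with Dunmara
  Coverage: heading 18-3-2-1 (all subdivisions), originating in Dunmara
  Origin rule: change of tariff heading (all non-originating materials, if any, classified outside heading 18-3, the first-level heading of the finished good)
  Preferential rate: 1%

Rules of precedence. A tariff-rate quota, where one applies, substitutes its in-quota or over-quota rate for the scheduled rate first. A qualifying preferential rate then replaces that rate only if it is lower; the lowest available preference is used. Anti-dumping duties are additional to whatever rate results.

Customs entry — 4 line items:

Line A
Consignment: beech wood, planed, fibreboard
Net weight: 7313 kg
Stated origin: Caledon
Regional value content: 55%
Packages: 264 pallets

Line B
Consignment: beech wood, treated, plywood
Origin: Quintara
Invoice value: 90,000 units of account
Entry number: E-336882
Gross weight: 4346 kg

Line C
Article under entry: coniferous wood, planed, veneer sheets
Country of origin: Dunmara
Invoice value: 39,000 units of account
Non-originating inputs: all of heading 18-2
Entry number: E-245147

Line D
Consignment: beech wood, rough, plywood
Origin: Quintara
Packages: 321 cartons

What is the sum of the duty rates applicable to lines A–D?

Line A: beech → 18-2; fibreboard → 18-2-1; planed → 18-2-1-1. Scheduled 4%. Caledon agreement on 18-2: RVC < 65%. → 4%.
Line B: beech → 18-2; plywood → 18-2-2; treated → 18-2-2-1. Scheduled 16%. No special measure applies. → 16%.
Line C: coniferous → 18-1; veneer sheets → 18-1-4; planed → 18-1-4-1. Scheduled 20%. Dunmara agreement on 18-3-2-1: 18-1-4-1 not covered. → 20%.
Line D: beech → 18-2; plywood → 18-2-2; rough → 18-2-2-2. Scheduled 31%. No special measure applies. → 31%.
Sum: 4% + 16% + 20% + 31% = 71%.

71%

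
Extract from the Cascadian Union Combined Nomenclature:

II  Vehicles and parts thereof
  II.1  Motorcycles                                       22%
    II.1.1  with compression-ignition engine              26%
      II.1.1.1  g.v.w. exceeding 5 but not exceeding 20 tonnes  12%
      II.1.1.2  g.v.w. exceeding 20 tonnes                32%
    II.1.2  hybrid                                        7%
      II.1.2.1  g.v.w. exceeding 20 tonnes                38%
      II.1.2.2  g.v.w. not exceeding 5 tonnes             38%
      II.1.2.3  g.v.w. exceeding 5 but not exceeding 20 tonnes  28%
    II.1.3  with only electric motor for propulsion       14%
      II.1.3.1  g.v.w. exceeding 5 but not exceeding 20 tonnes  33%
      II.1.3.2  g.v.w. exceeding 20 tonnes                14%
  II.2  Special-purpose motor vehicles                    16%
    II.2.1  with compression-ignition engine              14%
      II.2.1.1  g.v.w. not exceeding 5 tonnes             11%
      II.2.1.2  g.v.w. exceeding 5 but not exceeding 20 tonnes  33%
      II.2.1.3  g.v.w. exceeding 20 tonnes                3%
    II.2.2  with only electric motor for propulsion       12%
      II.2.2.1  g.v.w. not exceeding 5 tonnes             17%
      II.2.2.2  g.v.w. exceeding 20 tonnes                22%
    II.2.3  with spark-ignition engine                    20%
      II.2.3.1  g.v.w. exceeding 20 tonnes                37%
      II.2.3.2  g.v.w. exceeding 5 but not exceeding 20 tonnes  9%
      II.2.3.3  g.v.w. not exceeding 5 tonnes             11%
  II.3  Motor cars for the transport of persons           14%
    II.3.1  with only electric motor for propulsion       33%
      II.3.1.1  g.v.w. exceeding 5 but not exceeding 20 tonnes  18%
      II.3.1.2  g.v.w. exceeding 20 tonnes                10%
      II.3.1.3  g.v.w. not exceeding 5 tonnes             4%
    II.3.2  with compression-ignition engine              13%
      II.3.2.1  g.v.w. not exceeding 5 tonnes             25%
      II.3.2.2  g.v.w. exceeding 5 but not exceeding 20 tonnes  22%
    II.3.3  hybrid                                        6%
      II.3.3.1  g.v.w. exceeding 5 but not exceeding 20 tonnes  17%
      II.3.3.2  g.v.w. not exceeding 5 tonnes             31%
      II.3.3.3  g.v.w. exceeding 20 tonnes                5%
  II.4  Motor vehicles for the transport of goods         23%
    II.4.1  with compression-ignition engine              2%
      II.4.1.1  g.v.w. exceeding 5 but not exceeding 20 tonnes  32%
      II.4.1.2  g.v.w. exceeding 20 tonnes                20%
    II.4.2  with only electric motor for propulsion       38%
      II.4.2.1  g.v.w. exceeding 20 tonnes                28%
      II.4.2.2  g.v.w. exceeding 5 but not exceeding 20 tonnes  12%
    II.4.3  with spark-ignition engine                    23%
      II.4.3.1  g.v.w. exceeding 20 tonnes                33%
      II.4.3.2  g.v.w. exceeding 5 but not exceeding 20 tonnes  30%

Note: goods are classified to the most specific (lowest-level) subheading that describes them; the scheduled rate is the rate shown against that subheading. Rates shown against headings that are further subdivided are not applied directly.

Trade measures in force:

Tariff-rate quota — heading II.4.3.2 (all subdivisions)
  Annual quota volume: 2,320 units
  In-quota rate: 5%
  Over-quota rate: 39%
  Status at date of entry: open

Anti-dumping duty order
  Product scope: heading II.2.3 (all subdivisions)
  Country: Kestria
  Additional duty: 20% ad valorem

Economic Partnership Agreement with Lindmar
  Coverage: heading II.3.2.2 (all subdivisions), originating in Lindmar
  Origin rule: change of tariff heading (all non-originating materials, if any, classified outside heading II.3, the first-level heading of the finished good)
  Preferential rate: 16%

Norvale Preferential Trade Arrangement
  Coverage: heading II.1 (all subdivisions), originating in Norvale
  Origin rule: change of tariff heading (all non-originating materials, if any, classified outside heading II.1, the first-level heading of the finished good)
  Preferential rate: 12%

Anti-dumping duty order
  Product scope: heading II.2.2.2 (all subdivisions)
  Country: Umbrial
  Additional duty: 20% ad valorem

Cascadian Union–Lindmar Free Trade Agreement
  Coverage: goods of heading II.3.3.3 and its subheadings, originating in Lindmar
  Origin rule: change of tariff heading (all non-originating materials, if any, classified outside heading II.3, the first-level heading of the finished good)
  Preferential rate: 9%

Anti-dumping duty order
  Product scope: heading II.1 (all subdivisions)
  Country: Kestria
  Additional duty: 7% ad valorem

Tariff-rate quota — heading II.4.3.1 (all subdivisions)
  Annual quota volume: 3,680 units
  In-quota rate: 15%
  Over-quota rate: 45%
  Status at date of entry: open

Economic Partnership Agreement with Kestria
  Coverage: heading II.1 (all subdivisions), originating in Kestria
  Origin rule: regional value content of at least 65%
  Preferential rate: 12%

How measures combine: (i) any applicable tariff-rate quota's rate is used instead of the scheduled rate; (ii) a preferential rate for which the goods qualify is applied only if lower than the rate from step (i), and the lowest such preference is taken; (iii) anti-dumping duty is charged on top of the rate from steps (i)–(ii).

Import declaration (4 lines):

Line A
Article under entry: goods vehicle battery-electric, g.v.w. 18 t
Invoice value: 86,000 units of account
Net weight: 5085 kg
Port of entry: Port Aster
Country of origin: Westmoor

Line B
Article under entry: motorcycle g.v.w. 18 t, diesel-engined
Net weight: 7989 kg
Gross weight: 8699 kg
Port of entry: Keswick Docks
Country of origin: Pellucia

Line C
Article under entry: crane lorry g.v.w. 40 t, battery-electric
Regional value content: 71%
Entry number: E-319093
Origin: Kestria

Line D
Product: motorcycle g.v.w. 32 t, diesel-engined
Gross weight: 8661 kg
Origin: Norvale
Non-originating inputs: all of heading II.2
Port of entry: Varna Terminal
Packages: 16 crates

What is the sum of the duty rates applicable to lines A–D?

Line A: goods vehicle → II.4; battery-electric → II.4.2; g.v.w. 18 t → II.4.2.2. Scheduled 12%. No special measure applies. → 12%.
Line B: motorcycle → II.1; diesel-engined → II.1.1; g.v.w. 18 t → II.1.1.1. Scheduled 12%. No special measure applies. → 12%.
Line C: crane lorry → II.2; battery-electric → II.2.2; g.v.w. 40 t → II.2.2.2. Scheduled 22%. Kestria agreement on II.1: II.2.2.2 not covered. → 22%.
Line D: motorcycle → II.1; diesel-engined → II.1.1; g.v.w. 32 t → II.1.1.2. Scheduled 32%. Norvale agreement on II.1: CTH met → 12% available; preferential 12%. → 12%.
Sum: 12% + 12% + 22% + 12% = 58%.

58%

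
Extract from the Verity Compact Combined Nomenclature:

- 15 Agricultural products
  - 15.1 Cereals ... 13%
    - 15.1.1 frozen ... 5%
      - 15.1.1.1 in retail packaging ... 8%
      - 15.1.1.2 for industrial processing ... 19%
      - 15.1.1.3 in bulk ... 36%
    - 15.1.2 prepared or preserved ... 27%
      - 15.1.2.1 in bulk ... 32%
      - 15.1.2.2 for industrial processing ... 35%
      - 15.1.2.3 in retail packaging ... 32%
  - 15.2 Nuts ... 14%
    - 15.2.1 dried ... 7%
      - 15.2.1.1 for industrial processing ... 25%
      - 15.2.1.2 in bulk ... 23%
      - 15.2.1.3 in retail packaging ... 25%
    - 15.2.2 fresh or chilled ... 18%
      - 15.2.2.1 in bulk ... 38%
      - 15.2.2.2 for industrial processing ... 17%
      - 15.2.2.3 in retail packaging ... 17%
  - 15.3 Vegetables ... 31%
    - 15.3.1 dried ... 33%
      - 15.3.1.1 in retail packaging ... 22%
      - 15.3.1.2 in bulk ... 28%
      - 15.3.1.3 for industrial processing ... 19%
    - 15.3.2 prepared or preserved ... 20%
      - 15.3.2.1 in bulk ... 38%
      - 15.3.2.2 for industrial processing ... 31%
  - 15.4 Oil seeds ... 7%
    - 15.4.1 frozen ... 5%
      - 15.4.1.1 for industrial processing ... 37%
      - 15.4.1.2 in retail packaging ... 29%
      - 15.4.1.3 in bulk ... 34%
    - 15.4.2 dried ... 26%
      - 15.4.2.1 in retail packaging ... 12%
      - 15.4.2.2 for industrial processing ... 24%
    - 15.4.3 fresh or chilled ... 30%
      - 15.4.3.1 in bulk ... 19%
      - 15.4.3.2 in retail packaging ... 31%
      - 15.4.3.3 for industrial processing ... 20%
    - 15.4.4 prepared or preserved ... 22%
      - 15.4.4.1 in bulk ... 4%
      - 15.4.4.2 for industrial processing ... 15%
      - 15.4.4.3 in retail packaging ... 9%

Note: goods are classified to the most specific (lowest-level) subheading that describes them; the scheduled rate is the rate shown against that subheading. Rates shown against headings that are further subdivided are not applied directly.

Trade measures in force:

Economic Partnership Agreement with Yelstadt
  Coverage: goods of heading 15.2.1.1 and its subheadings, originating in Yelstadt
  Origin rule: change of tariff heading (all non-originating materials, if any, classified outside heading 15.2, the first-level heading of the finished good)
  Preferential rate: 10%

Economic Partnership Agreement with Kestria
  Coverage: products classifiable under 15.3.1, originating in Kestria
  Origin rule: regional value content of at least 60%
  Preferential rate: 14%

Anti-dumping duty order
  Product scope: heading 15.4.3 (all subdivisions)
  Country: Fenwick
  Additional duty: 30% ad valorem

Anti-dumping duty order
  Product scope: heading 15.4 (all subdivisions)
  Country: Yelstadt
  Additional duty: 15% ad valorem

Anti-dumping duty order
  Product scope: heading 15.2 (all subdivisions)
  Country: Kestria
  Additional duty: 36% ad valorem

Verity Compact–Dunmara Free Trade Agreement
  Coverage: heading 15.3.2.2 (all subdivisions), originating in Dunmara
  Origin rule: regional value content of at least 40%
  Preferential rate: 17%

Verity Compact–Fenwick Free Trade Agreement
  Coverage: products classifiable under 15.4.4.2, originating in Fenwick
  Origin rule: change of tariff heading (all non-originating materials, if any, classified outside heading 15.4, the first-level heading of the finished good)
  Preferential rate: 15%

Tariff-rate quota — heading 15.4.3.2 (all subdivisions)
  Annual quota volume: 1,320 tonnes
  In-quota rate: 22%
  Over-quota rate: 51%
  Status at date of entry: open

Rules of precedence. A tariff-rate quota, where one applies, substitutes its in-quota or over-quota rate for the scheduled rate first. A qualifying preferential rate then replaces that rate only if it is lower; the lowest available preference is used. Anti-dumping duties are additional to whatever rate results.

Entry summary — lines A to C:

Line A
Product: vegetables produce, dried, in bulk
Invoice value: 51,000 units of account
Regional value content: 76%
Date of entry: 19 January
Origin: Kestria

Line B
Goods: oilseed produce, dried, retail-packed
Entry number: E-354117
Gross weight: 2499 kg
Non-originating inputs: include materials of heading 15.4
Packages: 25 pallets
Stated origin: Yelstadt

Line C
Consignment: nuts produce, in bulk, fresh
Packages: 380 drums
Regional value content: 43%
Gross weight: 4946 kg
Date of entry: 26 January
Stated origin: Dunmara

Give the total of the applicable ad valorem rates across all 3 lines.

Line A: vegetables → 15.3; dried → 15.3.1; in bulk → 15.3.1.2. Scheduled 28%. Kestria agreement on 15.3.1: RVC ≥ 60% → 14% available; preferential 14%. → 14%.
Line B: oilseed → 15.4; dried → 15.4.2; retail-packed → 15.4.2.1. Scheduled 12%. Yelstadt agreement on 15.2.1.1: 15.4.2.1 not covered; anti-dumping (Yelstadt, 15.4): +15%; total 12% + 15% = 27%. → 27%.
Line C: nuts → 15.2; fresh → 15.2.2; in bulk → 15.2.2.1. Scheduled 38%. Dunmara agreement on 15.3.2.2: 15.2.2.1 not covered. → 38%.
Sum: 14% + 27% + 38% = 79%.

79%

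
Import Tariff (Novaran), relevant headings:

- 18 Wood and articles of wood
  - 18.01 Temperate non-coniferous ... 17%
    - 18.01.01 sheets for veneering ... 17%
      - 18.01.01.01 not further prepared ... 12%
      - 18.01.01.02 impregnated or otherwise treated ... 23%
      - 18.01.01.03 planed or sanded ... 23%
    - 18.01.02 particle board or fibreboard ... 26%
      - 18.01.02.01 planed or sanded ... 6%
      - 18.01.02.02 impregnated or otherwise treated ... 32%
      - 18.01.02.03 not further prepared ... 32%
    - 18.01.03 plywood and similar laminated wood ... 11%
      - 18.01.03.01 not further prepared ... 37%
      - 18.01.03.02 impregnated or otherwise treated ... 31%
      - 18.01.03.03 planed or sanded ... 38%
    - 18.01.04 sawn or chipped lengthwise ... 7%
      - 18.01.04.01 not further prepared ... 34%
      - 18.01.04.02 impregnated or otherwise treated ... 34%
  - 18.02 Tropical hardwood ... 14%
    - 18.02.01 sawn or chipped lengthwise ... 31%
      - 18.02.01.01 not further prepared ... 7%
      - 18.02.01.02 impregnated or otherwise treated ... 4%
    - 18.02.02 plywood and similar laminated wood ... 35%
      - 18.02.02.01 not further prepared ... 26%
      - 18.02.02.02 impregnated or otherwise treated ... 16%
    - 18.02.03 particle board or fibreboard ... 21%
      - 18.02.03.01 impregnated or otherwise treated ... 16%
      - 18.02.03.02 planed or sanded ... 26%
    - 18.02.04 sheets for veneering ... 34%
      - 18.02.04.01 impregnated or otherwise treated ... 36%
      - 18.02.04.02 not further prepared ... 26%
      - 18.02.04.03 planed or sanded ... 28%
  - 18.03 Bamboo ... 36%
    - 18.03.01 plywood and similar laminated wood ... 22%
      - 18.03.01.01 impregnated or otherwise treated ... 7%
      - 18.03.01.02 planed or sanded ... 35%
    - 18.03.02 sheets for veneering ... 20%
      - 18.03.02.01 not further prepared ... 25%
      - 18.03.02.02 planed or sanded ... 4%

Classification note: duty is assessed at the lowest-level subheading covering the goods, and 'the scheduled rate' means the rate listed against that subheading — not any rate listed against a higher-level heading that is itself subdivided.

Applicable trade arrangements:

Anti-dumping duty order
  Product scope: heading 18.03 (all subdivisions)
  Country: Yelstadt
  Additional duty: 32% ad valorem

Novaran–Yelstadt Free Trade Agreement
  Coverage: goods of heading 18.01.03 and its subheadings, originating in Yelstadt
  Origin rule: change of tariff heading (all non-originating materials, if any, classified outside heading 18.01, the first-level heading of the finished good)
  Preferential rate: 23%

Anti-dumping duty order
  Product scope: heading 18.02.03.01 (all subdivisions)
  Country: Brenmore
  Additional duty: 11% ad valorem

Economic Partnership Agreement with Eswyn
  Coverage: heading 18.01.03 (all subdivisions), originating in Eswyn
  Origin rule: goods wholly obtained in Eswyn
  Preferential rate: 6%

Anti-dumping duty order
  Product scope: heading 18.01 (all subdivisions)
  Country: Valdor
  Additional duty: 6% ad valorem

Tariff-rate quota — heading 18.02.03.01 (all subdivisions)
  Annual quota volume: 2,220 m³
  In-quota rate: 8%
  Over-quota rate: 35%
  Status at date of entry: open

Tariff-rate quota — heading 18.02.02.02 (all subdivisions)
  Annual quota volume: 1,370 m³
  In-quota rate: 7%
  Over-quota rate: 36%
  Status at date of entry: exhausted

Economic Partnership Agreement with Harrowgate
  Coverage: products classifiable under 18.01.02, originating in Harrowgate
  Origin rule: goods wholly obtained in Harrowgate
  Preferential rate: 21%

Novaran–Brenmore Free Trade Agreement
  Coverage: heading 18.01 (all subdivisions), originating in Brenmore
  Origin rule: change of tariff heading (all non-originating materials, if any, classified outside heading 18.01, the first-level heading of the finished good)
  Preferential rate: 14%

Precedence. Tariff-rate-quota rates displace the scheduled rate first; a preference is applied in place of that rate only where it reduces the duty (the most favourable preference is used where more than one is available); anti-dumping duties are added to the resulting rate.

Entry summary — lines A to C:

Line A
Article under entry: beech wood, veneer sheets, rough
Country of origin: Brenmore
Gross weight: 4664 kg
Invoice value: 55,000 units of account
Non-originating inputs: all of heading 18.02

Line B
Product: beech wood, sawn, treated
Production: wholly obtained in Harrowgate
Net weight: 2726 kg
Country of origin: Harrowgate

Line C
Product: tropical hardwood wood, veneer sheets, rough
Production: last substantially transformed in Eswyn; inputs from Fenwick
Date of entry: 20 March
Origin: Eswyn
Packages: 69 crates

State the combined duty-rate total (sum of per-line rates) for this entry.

72%

Line A: beech → 18.01; veneer sheets → 18.01.01; rough → 18.01.01.01. Scheduled 12%. Brenmore agreement on 18.01: CTH met → 14% available; preference 14% not lower than 12% → no reduction. → 12%.
Line B: beech → 18.01; sawn → 18.01.04; treated → 18.01.04.02. Scheduled 34%. Harrowgate agreement on 18.01.02: 18.01.04.02 not covered. → 34%.
Line C: tropical hardwood → 18.02; veneer sheets → 18.02.04; rough → 18.02.04.02. Scheduled 26%. Eswyn agreement on 18.01.03: 18.02.04.02 not covered. → 26%.
Sum: 12% + 34% + 26% = 72%.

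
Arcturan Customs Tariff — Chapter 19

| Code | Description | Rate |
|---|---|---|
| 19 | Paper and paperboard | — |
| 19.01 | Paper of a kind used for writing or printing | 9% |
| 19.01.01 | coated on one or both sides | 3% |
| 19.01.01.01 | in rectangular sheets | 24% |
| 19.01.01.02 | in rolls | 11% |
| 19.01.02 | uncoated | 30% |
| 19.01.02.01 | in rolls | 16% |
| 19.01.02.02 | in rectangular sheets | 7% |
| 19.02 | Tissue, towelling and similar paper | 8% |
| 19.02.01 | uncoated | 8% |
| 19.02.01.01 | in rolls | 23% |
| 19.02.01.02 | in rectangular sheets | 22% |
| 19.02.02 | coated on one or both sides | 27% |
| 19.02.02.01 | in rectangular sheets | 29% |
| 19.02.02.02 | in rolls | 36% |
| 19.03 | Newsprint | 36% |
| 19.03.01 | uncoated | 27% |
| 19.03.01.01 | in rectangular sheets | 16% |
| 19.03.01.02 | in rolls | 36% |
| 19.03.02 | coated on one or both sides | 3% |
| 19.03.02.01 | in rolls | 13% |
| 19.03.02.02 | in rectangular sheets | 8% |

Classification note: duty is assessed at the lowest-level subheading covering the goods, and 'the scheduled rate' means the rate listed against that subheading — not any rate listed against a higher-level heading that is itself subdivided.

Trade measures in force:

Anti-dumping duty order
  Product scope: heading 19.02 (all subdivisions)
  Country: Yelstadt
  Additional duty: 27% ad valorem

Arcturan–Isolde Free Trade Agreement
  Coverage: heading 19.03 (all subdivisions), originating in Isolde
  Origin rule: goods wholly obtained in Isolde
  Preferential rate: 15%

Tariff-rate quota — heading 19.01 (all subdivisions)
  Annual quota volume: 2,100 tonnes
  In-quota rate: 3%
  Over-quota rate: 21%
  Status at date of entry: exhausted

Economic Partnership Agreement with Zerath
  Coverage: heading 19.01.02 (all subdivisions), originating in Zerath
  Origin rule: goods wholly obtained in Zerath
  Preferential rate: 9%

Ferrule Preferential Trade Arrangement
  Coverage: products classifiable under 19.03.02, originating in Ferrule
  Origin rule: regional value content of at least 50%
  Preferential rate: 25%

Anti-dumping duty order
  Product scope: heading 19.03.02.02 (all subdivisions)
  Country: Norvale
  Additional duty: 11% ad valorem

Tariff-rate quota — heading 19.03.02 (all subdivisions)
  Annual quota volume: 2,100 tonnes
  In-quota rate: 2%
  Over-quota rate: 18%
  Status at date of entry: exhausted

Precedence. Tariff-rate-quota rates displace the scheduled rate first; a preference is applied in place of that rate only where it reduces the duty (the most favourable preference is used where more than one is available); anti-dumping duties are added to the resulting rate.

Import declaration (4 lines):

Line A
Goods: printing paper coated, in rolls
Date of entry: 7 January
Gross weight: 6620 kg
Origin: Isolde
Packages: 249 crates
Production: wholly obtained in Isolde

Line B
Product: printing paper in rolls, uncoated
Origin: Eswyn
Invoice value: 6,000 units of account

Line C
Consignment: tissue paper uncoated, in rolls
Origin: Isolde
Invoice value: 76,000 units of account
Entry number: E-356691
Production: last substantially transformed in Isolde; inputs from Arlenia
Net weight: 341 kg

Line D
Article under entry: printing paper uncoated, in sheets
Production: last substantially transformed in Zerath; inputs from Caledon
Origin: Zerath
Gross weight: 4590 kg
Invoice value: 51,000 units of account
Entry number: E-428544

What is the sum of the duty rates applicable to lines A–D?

86%

Line A: printing paper → 19.01; coated → 19.01.01; in rolls → 19.01.01.02. Scheduled 11%. quota on 19.01 exhausted → over-quota 21%; Isolde agreement on 19.03: 19.01.01.02 not covered. → 21%.
Line B: printing paper → 19.01; uncoated → 19.01.02; in rolls → 19.01.02.01. Scheduled 16%. quota on 19.01 exhausted → over-quota 21%. → 21%.
Line C: tissue paper → 19.02; uncoated → 19.02.01; in rolls → 19.02.01.01. Scheduled 23%. Isolde agreement on 19.03: 19.02.01.01 not covered. → 23%.
Line D: printing paper → 19.01; uncoated → 19.01.02; in sheets → 19.01.02.02. Scheduled 7%. quota on 19.01 exhausted → over-quota 21%; Zerath agreement on 19.01.02: not wholly obtained. → 21%.
Sum: 21% + 21% + 23% + 21% = 86%.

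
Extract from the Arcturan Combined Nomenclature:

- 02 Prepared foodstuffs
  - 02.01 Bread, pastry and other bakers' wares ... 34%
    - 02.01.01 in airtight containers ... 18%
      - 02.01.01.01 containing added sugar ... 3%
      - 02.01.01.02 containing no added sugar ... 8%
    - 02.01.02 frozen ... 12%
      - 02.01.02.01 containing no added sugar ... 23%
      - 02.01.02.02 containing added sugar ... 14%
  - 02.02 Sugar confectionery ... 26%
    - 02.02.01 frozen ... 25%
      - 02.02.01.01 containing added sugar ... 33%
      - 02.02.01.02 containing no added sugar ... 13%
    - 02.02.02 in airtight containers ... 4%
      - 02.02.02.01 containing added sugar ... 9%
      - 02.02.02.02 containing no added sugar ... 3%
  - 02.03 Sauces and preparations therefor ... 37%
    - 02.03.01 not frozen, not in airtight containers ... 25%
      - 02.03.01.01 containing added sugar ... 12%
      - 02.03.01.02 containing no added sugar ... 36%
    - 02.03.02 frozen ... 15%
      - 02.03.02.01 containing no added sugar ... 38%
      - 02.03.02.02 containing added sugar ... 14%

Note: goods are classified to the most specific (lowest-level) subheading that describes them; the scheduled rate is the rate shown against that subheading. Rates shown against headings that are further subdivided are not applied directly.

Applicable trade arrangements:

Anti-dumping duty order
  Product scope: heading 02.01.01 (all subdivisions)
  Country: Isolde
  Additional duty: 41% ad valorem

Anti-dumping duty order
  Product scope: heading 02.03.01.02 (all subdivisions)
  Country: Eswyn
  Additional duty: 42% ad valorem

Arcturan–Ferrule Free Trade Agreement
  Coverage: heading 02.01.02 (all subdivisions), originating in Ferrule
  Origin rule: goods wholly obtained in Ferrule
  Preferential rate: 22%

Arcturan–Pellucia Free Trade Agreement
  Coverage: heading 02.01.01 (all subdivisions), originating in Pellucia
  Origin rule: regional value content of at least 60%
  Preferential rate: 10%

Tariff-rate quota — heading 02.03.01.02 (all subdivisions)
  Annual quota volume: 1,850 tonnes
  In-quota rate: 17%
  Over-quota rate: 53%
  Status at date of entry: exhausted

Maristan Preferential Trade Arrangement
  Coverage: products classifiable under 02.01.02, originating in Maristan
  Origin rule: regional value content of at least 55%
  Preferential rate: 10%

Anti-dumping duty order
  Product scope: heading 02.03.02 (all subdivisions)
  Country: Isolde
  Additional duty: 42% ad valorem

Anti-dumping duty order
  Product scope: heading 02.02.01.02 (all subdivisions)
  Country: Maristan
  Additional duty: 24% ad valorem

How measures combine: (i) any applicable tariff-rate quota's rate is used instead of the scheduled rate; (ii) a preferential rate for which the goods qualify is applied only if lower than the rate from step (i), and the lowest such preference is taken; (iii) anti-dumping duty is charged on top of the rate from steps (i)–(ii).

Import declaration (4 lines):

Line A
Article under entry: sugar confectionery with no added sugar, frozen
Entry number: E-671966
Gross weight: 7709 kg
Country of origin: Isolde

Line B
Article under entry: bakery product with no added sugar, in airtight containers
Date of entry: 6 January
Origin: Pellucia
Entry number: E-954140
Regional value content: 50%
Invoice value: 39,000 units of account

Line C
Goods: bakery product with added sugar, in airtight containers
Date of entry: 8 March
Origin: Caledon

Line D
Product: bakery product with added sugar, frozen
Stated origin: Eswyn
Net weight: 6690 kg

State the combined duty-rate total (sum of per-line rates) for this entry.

Line A: sugar confectionery → 02.02; frozen → 02.02.01; with no added sugar → 02.02.01.02. Scheduled 13%. No special measure applies. → 13%.
Line B: bakery product → 02.01; in airtight containers → 02.01.01; with no added sugar → 02.01.01.02. Scheduled 8%. Pellucia agreement on 02.01.01: RVC < 60%. → 8%.
Line C: bakery product → 02.01; in airtight containers → 02.01.01; with added sugar → 02.01.01.01. Scheduled 3%. No special measure applies. → 3%.
Line D: bakery product → 02.01; frozen → 02.01.02; with added sugar → 02.01.02.02. Scheduled 14%. No special measure applies. → 14%.
Sum: 13% + 8% + 3% + 14% = 38%.

38%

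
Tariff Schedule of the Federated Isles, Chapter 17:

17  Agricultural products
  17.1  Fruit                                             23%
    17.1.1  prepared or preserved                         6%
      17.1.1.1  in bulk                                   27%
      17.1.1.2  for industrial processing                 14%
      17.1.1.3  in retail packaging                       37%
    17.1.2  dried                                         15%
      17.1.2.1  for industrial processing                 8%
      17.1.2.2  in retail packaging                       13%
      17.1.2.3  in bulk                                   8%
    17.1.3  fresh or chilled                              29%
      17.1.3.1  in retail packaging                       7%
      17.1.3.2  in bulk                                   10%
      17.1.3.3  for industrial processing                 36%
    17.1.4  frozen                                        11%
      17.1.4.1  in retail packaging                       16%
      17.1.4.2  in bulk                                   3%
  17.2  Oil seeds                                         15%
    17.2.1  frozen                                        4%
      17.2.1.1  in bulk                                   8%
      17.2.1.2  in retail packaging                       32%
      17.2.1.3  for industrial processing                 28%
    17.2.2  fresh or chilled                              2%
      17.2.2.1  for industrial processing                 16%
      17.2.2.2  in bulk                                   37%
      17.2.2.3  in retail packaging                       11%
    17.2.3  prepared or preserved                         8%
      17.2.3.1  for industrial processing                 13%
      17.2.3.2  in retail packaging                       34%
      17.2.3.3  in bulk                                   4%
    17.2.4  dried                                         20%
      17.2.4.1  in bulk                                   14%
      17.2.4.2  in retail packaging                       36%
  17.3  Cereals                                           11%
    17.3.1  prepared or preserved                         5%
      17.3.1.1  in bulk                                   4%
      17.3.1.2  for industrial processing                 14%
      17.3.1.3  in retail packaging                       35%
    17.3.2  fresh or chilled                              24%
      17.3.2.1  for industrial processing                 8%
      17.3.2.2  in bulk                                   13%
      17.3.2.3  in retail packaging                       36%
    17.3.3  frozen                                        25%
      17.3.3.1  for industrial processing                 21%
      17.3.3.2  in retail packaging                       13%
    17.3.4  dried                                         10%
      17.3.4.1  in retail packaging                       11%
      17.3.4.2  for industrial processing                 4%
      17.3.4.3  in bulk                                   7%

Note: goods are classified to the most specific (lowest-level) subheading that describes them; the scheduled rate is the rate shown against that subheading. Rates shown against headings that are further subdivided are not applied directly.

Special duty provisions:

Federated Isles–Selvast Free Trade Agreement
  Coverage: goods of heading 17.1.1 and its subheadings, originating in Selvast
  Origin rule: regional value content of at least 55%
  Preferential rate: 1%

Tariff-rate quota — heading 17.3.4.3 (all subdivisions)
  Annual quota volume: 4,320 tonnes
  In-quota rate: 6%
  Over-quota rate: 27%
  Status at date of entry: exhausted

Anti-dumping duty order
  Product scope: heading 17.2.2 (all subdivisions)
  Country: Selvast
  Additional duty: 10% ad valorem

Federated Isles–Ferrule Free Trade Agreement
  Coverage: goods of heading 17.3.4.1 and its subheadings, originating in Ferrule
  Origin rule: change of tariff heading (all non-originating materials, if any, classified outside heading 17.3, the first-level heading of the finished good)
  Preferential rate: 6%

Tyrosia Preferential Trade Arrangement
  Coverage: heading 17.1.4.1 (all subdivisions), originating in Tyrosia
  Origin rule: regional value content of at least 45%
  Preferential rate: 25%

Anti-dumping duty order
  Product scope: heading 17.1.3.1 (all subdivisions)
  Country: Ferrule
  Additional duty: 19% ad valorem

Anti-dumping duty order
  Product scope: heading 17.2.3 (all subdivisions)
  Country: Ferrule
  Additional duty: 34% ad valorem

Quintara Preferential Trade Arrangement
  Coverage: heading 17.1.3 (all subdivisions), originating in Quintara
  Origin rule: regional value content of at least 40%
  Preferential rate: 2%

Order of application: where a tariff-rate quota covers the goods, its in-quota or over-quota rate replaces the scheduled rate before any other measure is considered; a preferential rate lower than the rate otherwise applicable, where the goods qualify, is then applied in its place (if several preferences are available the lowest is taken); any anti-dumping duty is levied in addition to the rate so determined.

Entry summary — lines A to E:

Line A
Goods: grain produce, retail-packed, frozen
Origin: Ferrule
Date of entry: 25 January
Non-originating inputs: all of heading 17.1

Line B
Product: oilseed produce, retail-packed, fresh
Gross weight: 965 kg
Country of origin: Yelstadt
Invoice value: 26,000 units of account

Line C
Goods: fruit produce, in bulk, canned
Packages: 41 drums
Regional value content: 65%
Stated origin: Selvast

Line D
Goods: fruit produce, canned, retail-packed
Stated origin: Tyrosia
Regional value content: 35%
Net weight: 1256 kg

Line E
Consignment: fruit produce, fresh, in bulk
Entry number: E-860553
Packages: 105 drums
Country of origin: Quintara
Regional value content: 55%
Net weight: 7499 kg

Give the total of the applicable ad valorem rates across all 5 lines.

Line A: grain → 17.3; frozen → 17.3.3; retail-packed → 17.3.3.2. Scheduled 13%. Ferrule agreement on 17.3.4.1: 17.3.3.2 not covered. → 13%.
Line B: oilseed → 17.2; fresh → 17.2.2; retail-packed → 17.2.2.3. Scheduled 11%. No special measure applies. → 11%.
Line C: fruit → 17.1; canned → 17.1.1; in bulk → 17.1.1.1. Scheduled 27%. Selvast agreement on 17.1.1: RVC ≥ 55% → 1% available; preferential 1%. → 1%.
Line D: fruit → 17.1; canned → 17.1.1; retail-packed → 17.1.1.3. Scheduled 37%. Tyrosia agreement on 17.1.4.1: 17.1.1.3 not covered. → 37%.
Line E: fruit → 17.1; fresh → 17.1.3; in bulk → 17.1.3.2. Scheduled 10%. Quintara agreement on 17.1.3: RVC ≥ 40% → 2% available; preferential 2%. → 2%.
Sum: 13% + 11% + 1% + 37% + 2% = 64%.

64%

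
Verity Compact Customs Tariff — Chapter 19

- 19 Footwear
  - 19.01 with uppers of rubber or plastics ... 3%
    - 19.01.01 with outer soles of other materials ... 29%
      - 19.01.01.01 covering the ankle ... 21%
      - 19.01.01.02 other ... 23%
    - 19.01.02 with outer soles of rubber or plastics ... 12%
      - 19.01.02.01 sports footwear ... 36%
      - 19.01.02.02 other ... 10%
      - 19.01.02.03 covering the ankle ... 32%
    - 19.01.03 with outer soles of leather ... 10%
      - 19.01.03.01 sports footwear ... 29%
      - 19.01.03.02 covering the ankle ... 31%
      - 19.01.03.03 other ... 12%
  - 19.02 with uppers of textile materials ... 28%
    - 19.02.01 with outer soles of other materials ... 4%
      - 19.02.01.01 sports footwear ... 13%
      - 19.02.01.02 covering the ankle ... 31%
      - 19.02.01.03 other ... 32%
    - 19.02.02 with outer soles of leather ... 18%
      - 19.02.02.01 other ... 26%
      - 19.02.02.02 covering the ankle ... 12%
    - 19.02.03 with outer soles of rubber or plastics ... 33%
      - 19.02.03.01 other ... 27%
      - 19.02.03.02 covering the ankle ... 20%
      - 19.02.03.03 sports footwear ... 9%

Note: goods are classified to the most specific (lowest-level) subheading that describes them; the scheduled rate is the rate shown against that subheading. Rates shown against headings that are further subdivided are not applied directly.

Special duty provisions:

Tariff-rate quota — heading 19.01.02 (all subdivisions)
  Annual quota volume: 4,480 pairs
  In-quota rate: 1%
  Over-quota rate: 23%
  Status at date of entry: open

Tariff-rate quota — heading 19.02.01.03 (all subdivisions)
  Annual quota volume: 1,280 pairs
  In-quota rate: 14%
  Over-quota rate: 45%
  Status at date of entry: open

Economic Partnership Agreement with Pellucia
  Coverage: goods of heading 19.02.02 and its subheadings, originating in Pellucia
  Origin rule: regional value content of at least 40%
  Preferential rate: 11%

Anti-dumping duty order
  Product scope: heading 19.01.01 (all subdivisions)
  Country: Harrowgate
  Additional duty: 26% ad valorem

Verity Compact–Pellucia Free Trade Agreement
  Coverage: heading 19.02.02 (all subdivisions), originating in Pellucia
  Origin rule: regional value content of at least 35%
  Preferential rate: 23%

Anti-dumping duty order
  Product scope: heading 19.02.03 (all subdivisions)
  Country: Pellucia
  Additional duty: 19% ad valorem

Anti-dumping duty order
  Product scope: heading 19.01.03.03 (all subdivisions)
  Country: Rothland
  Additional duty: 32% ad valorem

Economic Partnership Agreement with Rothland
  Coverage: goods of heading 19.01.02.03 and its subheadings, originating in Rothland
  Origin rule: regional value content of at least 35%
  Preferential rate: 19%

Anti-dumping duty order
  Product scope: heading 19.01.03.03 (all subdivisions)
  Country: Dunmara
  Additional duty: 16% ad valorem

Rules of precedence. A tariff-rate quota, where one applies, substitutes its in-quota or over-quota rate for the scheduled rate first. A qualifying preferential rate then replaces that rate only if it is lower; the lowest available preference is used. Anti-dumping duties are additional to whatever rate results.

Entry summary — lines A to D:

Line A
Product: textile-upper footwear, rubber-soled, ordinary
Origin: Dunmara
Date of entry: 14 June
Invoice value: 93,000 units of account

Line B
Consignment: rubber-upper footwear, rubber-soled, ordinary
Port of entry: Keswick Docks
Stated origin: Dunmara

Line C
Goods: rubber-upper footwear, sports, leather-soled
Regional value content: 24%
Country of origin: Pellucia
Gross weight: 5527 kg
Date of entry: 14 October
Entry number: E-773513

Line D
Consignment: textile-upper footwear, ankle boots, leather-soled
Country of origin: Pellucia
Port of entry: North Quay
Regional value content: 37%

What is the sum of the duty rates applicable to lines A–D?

Line A: textile-upper → 19.02; rubber-soled → 19.02.03; ordinary → 19.02.03.01. Scheduled 27%. No special measure applies. → 27%.
Line B: rubber-upper → 19.01; rubber-soled → 19.01.02; ordinary → 19.01.02.02. Scheduled 10%. quota on 19.01.02 open → in-quota 1%. → 1%.
Line C: rubber-upper → 19.01; leather-soled → 19.01.03; sports → 19.01.03.01. Scheduled 29%. Pellucia agreement on 19.02.02: 19.01.03.01 not covered; Pellucia agreement on 19.02.02: 19.01.03.01 not covered. → 29%.
Line D: textile-upper → 19.02; leather-soled → 19.02.02; ankle boots → 19.02.02.02. Scheduled 12%. Pellucia agreement on 19.02.02: RVC < 40%; Pellucia agreement on 19.02.02: RVC ≥ 35% → 23% available; preference 23% not lower than 12% → no reduction. → 12%.
Sum: 27% + 1% + 29% + 12% = 69%.

69%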